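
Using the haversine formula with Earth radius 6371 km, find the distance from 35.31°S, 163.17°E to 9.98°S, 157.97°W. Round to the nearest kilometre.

4831 km

Δλ = -157.97 − 163.17 = -321.14°; wrapped into (−180°, 180°]: 38.86°.
Δφ = -9.98 − -35.31 = 25.33°.
a = sin²(Δφ/2) + cos φ₁ · cos φ₂ · sin²(Δλ/2) = 0.137006.
c = 2·atan2(√a, √(1−a)) = 0.75833 rad → d = 6371·c ≈ 4831.30 km.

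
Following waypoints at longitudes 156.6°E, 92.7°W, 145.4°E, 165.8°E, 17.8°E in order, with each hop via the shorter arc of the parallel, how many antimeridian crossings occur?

2

Leg 1: +156.6° → -92.7°, shortest Δλ = 110.7° (east) — crosses 180°.
Leg 2: -92.7° → +145.4°, shortest Δλ = -121.9° (west) — crosses 180°.
Leg 3: +145.4° → +165.8°, shortest Δλ = 20.4° (east) — does not cross 180°.
Leg 4: +165.8° → +17.8°, shortest Δλ = -148.0° (west) — does not cross 180°.
Total crossings: 2.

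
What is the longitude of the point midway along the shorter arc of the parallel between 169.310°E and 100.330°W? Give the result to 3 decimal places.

Signed shortest Δλ from +169.310° to -100.330° is +90.360°.
Midpoint longitude = +169.310° + (+90.360°)/2 = +169.310° + 45.180° = +214.490°.
Normalise into (−180°, 180°]: -145.510°.
(The naïve average (+169.310 + -100.330)/2 = 34.49° is on the wrong side of the globe.)

145.510°W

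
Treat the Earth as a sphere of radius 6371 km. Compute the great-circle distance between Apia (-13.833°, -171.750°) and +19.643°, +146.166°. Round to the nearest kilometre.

5921 km

Δλ = 146.166 − -171.750 = 317.916°; wrapped into (−180°, 180°]: -42.084°.
Δφ = 19.643 − -13.833 = 33.476°.
a = sin²(Δφ/2) + cos φ₁ · cos φ₂ · sin²(Δλ/2) = 0.200836.
c = 2·atan2(√a, √(1−a)) = 0.92938 rad → d = 6371·c ≈ 5921.11 km.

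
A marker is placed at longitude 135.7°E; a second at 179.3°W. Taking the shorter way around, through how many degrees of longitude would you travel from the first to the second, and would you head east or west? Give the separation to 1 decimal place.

Raw difference: -179.3 − 135.7 = -315.0°.
Normalise into (−180°, 180°]: -315.0° + 360° = 45.0°.
Positive ⇒ the second point lies to the east; separation 45.0°.

45.0° east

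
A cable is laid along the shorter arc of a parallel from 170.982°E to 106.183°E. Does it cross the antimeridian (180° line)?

Signed shortest Δλ = ((106.183 − 170.982 + 180) mod 360) − 180 = -64.799°.
Going west by 64.799° from +170.982° reaches +106.183° without touching 180°.

No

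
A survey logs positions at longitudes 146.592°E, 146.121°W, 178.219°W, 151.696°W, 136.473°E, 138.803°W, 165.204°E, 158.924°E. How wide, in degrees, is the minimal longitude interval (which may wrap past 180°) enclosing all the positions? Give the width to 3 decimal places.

Sort the longitudes: -178.219°, -151.696°, -146.121°, -138.803°, +136.473°, +146.592°, +158.924°, +165.204°.
Eastward gaps between consecutive values (wrapping around): 26.523°, 5.575°, 7.318°, 275.276°, 10.119°, 12.332°, 6.280°, 16.577°.
Largest gap = 275.276° ⇒ minimal covering band is its complement: 360° − 275.276° = 84.724°.
Band runs from +136.473° eastward to -138.803°, crossing the antimeridian.

84.724°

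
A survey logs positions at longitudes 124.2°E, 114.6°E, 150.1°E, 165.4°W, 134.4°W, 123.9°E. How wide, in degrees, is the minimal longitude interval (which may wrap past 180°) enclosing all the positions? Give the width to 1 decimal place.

Sort the longitudes: -165.4°, -134.4°, +114.6°, +123.9°, +124.2°, +150.1°.
Eastward gaps between consecutive values (wrapping around): 31.0°, 249.0°, 9.3°, 0.3°, 25.9°, 44.5°.
Largest gap = 249.0° ⇒ minimal covering band is its complement: 360° − 249.0° = 111.0°.
Band runs from +114.6° eastward to -134.4°, crossing the antimeridian.

111.0°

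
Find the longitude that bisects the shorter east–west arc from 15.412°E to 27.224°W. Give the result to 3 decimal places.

5.906°W

Signed shortest Δλ from +15.412° to -27.224° is -42.636°.
Midpoint longitude = +15.412° + (-42.636°)/2 = +15.412° − 21.318° = -5.906°.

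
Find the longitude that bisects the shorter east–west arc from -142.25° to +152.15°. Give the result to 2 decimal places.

-175.05°

Signed shortest Δλ from -142.25° to +152.15° is -65.60°.
Midpoint longitude = -142.25° + (-65.60°)/2 = -142.25° − 32.80° = -175.05°.
(The naïve average (-142.25 + +152.15)/2 = 4.95° is on the wrong side of the globe.)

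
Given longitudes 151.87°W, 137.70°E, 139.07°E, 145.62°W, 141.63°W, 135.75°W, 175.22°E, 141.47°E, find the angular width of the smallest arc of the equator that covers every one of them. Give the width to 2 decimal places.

Sort the longitudes: -151.87°, -145.62°, -141.63°, -135.75°, +137.70°, +139.07°, +141.47°, +175.22°.
Eastward gaps between consecutive values (wrapping around): 6.25°, 3.99°, 5.88°, 273.45°, 1.37°, 2.40°, 33.75°, 32.91°.
Largest gap = 273.45° ⇒ minimal covering band is its complement: 360° − 273.45° = 86.55°.
Band runs from +137.70° eastward to -135.75°, crossing the antimeridian.

86.55°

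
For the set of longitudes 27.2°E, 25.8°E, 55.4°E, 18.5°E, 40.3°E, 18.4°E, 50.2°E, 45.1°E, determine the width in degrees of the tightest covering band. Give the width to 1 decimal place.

Sort the longitudes: +18.4°, +18.5°, +25.8°, +27.2°, +40.3°, +45.1°, +50.2°, +55.4°.
Eastward gaps between consecutive values (wrapping around): 0.1°, 7.3°, 1.4°, 13.1°, 4.8°, 5.1°, 5.2°, 323.0°.
Largest gap = 323.0° ⇒ minimal covering band is its complement: 360° − 323.0° = 37.0°.
Band runs from +18.4° eastward to +55.4°.

37.0°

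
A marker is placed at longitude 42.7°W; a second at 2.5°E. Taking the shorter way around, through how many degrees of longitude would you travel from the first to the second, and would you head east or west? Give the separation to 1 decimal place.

45.2° east

Raw difference: 2.5 − -42.7 = 45.2°.
Normalise into (−180°, 180°]: 45.2° stays 45.2°.
Positive ⇒ the second point lies to the east; separation 45.2°.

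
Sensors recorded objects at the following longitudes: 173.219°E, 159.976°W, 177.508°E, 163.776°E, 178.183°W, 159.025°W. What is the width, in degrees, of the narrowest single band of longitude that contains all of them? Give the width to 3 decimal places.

37.199°

Sort the longitudes: -178.183°, -159.976°, -159.025°, +163.776°, +173.219°, +177.508°.
Eastward gaps between consecutive values (wrapping around): 18.207°, 0.951°, 322.801°, 9.443°, 4.289°, 4.309°.
Largest gap = 322.801° ⇒ minimal covering band is its complement: 360° − 322.801° = 37.199°.
Band runs from +163.776° eastward to -159.025°, crossing the antimeridian.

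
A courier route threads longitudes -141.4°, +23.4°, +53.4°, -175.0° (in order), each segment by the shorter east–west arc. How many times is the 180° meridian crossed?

1

Leg 1: -141.4° → +23.4°, shortest Δλ = 164.8° (east) — does not cross 180°.
Leg 2: +23.4° → +53.4°, shortest Δλ = 30.0° (east) — does not cross 180°.
Leg 3: +53.4° → -175.0°, shortest Δλ = 131.6° (east) — crosses 180°.
Total crossings: 1.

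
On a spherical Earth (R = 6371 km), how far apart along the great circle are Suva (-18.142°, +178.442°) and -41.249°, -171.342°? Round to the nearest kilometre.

Δλ = -171.342 − 178.442 = -349.784°; wrapped into (−180°, 180°]: 10.216°.
Δφ = -41.249 − -18.142 = -23.107°.
a = sin²(Δφ/2) + cos φ₁ · cos φ₂ · sin²(Δλ/2) = 0.045777.
c = 2·atan2(√a, √(1−a)) = 0.43124 rad → d = 6371·c ≈ 2747.46 km.

2747 km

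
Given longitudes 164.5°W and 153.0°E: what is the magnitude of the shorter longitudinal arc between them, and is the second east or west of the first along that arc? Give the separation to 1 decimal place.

42.5° west

Raw difference: 153.0 − -164.5 = 317.5°.
Normalise into (−180°, 180°]: 317.5° − 360° = -42.5°.
Negative ⇒ the second point lies to the west; separation 42.5°.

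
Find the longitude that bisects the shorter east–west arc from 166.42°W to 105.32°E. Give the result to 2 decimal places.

149.45°E

Signed shortest Δλ from -166.42° to +105.32° is -88.26°.
Midpoint longitude = -166.42° + (-88.26°)/2 = -166.42° − 44.13° = -210.55°.
Normalise into (−180°, 180°]: +149.45°.
(The naïve average (-166.42 + +105.32)/2 = -30.55° is on the wrong side of the globe.)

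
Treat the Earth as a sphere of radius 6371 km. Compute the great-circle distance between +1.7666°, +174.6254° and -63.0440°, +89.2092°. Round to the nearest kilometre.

Δλ = 89.2092 − 174.6254 = -85.4162°.
Δφ = -63.0440 − 1.7666 = -64.8106°.
a = sin²(Δφ/2) + cos φ₁ · cos φ₂ · sin²(Δλ/2) = 0.495635.
c = 2·atan2(√a, √(1−a)) = 1.56207 rad → d = 6371·c ≈ 9951.92 km.

9952 km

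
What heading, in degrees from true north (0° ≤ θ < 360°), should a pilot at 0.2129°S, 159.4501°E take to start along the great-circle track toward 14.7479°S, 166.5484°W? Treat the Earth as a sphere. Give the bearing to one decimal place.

Δλ = -166.5484 − 159.4501 = -325.9985°; wrapped into (−180°, 180°]: 34.0015°.
θ = atan2( sin Δλ · cos φ₂ , cos φ₁ · sin φ₂ − sin φ₁ · cos φ₂ · cos Δλ )
  = atan2(0.54079, -0.25159) = 114.949° → normalised to [0°, 360°): 114.949°.

114.9°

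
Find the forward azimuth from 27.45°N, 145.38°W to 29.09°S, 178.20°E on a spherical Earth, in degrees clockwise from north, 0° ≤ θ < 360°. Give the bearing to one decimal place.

214.5°

Δλ = 178.20 − -145.38 = 323.58°; wrapped into (−180°, 180°]: -36.42°.
θ = atan2( sin Δλ · cos φ₂ , cos φ₁ · sin φ₂ − sin φ₁ · cos φ₂ · cos Δλ )
  = atan2(-0.51881, -0.75559) = -145.526° → normalised to [0°, 360°): 214.474°.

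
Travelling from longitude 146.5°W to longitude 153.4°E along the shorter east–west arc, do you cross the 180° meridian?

Yes

Naïve |153.4 − -146.5| = 299.9° > 180°, so the shorter arc goes the other way round — across 180°.
Signed shortest Δλ = ((153.4 − -146.5 + 180) mod 360) − 180 = -60.1°.
Going west by 60.1° from -146.5° passes through 180° before reaching +153.4°.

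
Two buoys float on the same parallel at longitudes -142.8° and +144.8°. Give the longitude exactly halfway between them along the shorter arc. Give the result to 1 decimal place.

-179.0°

Signed shortest Δλ from -142.8° to +144.8° is -72.4°.
Midpoint longitude = -142.8° + (-72.4°)/2 = -142.8° − 36.2° = -179.0°.
(The naïve average (-142.8 + +144.8)/2 = 1.0° is on the wrong side of the globe.)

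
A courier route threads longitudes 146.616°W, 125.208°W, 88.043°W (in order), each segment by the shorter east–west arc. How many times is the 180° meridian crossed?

0

Leg 1: -146.616° → -125.208°, shortest Δλ = 21.408° (east) — does not cross 180°.
Leg 2: -125.208° → -88.043°, shortest Δλ = 37.165° (east) — does not cross 180°.
Total crossings: 0.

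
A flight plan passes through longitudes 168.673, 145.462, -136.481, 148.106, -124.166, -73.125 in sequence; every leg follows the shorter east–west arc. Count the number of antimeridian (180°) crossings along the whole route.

Leg 1: +168.673° → +145.462°, shortest Δλ = -23.211° (west) — does not cross 180°.
Leg 2: +145.462° → -136.481°, shortest Δλ = 78.057° (east) — crosses 180°.
Leg 3: -136.481° → +148.106°, shortest Δλ = -75.413° (west) — crosses 180°.
Leg 4: +148.106° → -124.166°, shortest Δλ = 87.728° (east) — crosses 180°.
Leg 5: -124.166° → -73.125°, shortest Δλ = 51.041° (east) — does not cross 180°.
Total crossings: 3.

3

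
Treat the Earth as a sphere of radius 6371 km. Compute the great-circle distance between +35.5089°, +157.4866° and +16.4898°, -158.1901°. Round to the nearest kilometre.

Δλ = -158.1901 − 157.4866 = -315.6767°; wrapped into (−180°, 180°]: 44.3233°.
Δφ = 16.4898 − 35.5089 = -19.0191°.
a = sin²(Δφ/2) + cos φ₁ · cos φ₂ · sin²(Δλ/2) = 0.138363.
c = 2·atan2(√a, √(1−a)) = 0.76227 rad → d = 6371·c ≈ 4856.39 km.

4856 km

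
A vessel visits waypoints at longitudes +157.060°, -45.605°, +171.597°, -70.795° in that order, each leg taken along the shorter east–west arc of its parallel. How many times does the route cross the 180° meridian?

3

Leg 1: +157.060° → -45.605°, shortest Δλ = 157.335° (east) — crosses 180°.
Leg 2: -45.605° → +171.597°, shortest Δλ = -142.798° (west) — crosses 180°.
Leg 3: +171.597° → -70.795°, shortest Δλ = 117.608° (east) — crosses 180°.
Total crossings: 3.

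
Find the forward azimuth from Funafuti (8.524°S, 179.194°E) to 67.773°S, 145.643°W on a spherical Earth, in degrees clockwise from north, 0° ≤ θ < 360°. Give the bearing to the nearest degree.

Δλ = -145.643 − 179.194 = -324.837°; wrapped into (−180°, 180°]: 35.163°.
θ = atan2( sin Δλ · cos φ₂ , cos φ₁ · sin φ₂ − sin φ₁ · cos φ₂ · cos Δλ )
  = atan2(0.21785, -0.86963) = 165.936° → normalised to [0°, 360°): 165.936°.

166°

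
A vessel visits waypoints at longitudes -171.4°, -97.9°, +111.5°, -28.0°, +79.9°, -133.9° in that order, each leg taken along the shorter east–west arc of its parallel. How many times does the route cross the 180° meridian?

Leg 1: -171.4° → -97.9°, shortest Δλ = 73.5° (east) — does not cross 180°.
Leg 2: -97.9° → +111.5°, shortest Δλ = -150.6° (west) — crosses 180°.
Leg 3: +111.5° → -28.0°, shortest Δλ = -139.5° (west) — does not cross 180°.
Leg 4: -28.0° → +79.9°, shortest Δλ = 107.9° (east) — does not cross 180°.
Leg 5: +79.9° → -133.9°, shortest Δλ = 146.2° (east) — crosses 180°.
Total crossings: 2.

2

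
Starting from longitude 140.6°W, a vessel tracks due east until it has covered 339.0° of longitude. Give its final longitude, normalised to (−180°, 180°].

Start at -140.6°; shift +339.0° → +198.4°.
+198.4° lies outside (−180°, 180°]; subtract 360° → -161.6°.

161.6°W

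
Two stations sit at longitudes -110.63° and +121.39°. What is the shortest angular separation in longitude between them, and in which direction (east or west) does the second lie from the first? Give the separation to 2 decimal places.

127.98° west

Raw difference: 121.39 − -110.63 = 232.02°.
Normalise into (−180°, 180°]: 232.02° − 360° = -127.98°.
Negative ⇒ the second point lies to the west; separation 127.98°.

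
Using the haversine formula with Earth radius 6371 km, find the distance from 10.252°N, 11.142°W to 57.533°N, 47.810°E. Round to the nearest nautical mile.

Δλ = 47.810 − -11.142 = 58.952°.
Δφ = 57.533 − 10.252 = 47.281°.
a = sin²(Δφ/2) + cos φ₁ · cos φ₂ · sin²(Δλ/2) = 0.288698.
c = 2·atan2(√a, √(1−a)) = 1.13448 rad → d = 6371·c ≈ 7227.77 km ≈ 3902.68 nmi.

3903 nmi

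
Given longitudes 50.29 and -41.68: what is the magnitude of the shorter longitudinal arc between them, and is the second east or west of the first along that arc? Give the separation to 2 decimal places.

Raw difference: -41.68 − 50.29 = -91.97°.
Normalise into (−180°, 180°]: -91.97° stays -91.97°.
Negative ⇒ the second point lies to the west; separation 91.97°.

91.97° west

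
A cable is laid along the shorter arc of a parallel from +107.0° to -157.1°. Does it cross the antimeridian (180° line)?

Yes

Naïve |-157.1 − 107.0| = 264.1° > 180°, so the shorter arc goes the other way round — across 180°.
Signed shortest Δλ = ((-157.1 − 107.0 + 180) mod 360) − 180 = 95.9°.
Going east by 95.9° from +107.0° passes through 180° before reaching -157.1°.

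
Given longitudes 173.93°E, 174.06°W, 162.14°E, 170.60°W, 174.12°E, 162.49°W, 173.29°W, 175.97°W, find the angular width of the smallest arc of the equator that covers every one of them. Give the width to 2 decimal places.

Sort the longitudes: -175.97°, -174.06°, -173.29°, -170.60°, -162.49°, +162.14°, +173.93°, +174.12°.
Eastward gaps between consecutive values (wrapping around): 1.91°, 0.77°, 2.69°, 8.11°, 324.63°, 11.79°, 0.19°, 9.91°.
Largest gap = 324.63° ⇒ minimal covering band is its complement: 360° − 324.63° = 35.37°.
Band runs from +162.14° eastward to -162.49°, crossing the antimeridian.

35.37°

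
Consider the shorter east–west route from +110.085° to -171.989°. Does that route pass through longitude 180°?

Naïve |-171.989 − 110.085| = 282.074° > 180°, so the shorter arc goes the other way round — across 180°.
Signed shortest Δλ = ((-171.989 − 110.085 + 180) mod 360) − 180 = 77.926°.
Going east by 77.926° from +110.085° passes through 180° before reaching -171.989°.

Yes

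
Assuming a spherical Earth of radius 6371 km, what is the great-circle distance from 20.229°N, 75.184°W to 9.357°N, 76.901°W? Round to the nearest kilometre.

Δλ = -76.901 − -75.184 = -1.717°.
Δφ = 9.357 − 20.229 = -10.872°.
a = sin²(Δφ/2) + cos φ₁ · cos φ₂ · sin²(Δλ/2) = 0.009182.
c = 2·atan2(√a, √(1−a)) = 0.19194 rad → d = 6371·c ≈ 1222.87 km.

1223 km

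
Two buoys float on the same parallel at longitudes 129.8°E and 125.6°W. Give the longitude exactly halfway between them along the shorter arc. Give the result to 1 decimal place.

Signed shortest Δλ from +129.8° to -125.6° is +104.6°.
Midpoint longitude = +129.8° + (+104.6°)/2 = +129.8° + 52.3° = +182.1°.
Normalise into (−180°, 180°]: -177.9°.
(The naïve average (+129.8 + -125.6)/2 = 2.1° is on the wrong side of the globe.)

177.9°W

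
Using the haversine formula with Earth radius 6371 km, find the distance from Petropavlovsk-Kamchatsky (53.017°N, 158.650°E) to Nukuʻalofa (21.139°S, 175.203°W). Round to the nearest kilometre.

8623 km

Δλ = -175.203 − 158.650 = -333.853°; wrapped into (−180°, 180°]: 26.147°.
Δφ = -21.139 − 53.017 = -74.156°.
a = sin²(Δφ/2) + cos φ₁ · cos φ₂ · sin²(Δλ/2) = 0.392200.
c = 2·atan2(√a, √(1−a)) = 1.35349 rad → d = 6371·c ≈ 8623.09 km.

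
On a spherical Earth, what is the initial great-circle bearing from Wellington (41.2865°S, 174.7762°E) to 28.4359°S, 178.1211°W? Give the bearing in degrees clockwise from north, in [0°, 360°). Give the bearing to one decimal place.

Δλ = -178.1211 − 174.7762 = -352.8973°; wrapped into (−180°, 180°]: 7.1027°.
θ = atan2( sin Δλ · cos φ₂ , cos φ₁ · sin φ₂ − sin φ₁ · cos φ₂ · cos Δλ )
  = atan2(0.10873, 0.21796) = 26.513° → normalised to [0°, 360°): 26.513°.

26.5°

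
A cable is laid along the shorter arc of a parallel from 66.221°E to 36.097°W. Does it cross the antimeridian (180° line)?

Signed shortest Δλ = ((-36.097 − 66.221 + 180) mod 360) − 180 = -102.318°.
Going west by 102.318° from +66.221° reaches -36.097° without touching 180°.

No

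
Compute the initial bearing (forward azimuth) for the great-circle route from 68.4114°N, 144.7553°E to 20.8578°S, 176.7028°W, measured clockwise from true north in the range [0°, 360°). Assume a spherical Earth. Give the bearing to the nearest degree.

144°

Δλ = -176.7028 − 144.7553 = -321.4581°; wrapped into (−180°, 180°]: 38.5419°.
θ = atan2( sin Δλ · cos φ₂ , cos φ₁ · sin φ₂ − sin φ₁ · cos φ₂ · cos Δλ )
  = atan2(0.58225, -0.81063) = 144.311° → normalised to [0°, 360°): 144.311°.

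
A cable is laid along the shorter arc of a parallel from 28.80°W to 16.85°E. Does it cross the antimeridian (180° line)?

Signed shortest Δλ = ((16.85 − -28.80 + 180) mod 360) − 180 = 45.65°.
Going east by 45.65° from -28.80° reaches +16.85° without touching 180°.

No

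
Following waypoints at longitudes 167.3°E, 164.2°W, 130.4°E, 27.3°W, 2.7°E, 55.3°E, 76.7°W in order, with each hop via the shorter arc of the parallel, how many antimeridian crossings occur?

Leg 1: +167.3° → -164.2°, shortest Δλ = 28.5° (east) — crosses 180°.
Leg 2: -164.2° → +130.4°, shortest Δλ = -65.4° (west) — crosses 180°.
Leg 3: +130.4° → -27.3°, shortest Δλ = -157.7° (west) — does not cross 180°.
Leg 4: -27.3° → +2.7°, shortest Δλ = 30.0° (east) — does not cross 180°.
Leg 5: +2.7° → +55.3°, shortest Δλ = 52.6° (east) — does not cross 180°.
Leg 6: +55.3° → -76.7°, shortest Δλ = -132.0° (west) — does not cross 180°.
Total crossings: 2.

2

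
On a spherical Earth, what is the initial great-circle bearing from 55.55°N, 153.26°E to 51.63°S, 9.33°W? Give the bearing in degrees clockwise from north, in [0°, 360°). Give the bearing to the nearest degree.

Δλ = -9.33 − 153.26 = -162.59°.
θ = atan2( sin Δλ · cos φ₂ , cos φ₁ · sin φ₂ − sin φ₁ · cos φ₂ · cos Δλ )
  = atan2(-0.18573, 0.04491) = -76.406° → normalised to [0°, 360°): 283.594°.

284°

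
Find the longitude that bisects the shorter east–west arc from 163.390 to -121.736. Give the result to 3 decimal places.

Signed shortest Δλ from +163.390° to -121.736° is +74.874°.
Midpoint longitude = +163.390° + (+74.874°)/2 = +163.390° + 37.437° = +200.827°.
Normalise into (−180°, 180°]: -159.173°.
(The naïve average (+163.390 + -121.736)/2 = 20.827° is on the wrong side of the globe.)

-159.173°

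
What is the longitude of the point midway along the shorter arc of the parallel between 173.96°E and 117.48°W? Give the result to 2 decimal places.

151.76°W

Signed shortest Δλ from +173.96° to -117.48° is +68.56°.
Midpoint longitude = +173.96° + (+68.56°)/2 = +173.96° + 34.28° = +208.24°.
Normalise into (−180°, 180°]: -151.76°.
(The naïve average (+173.96 + -117.48)/2 = 28.24° is on the wrong side of the globe.)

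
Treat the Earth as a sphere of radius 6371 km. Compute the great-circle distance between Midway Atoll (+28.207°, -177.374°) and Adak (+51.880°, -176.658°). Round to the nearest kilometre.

2633 km

Δλ = -176.658 − -177.374 = 0.716°.
Δφ = 51.880 − 28.207 = 23.673°.
a = sin²(Δφ/2) + cos φ₁ · cos φ₂ · sin²(Δλ/2) = 0.042095.
c = 2·atan2(√a, √(1−a)) = 0.41328 rad → d = 6371·c ≈ 2632.99 km.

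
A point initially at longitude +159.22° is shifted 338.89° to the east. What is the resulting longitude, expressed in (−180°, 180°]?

+138.11°

Start at +159.22°; shift +338.89° → +498.11°.
+498.11° lies outside (−180°, 180°]; subtract 360° → +138.11°.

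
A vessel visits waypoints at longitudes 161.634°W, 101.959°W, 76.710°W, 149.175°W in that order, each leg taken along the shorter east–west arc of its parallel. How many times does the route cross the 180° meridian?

0

Leg 1: -161.634° → -101.959°, shortest Δλ = 59.675° (east) — does not cross 180°.
Leg 2: -101.959° → -76.710°, shortest Δλ = 25.249° (east) — does not cross 180°.
Leg 3: -76.710° → -149.175°, shortest Δλ = -72.465° (west) — does not cross 180°.
Total crossings: 0.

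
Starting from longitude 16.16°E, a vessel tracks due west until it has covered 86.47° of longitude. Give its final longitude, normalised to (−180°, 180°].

70.31°W

Start at +16.16°; shift −86.47° → -70.31°.
-70.31° already lies in (−180°, 180°].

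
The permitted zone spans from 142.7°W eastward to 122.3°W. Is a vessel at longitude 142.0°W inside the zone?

Yes

Band width going east from -142.7° to -122.3°: ((-122.3 − -142.7) mod 360) = 20.4°.
Offset of -142.0° east of the west edge: ((-142.0 − -142.7) mod 360) = 0.7°.
0.7° ≤ 20.4° ⇒ inside.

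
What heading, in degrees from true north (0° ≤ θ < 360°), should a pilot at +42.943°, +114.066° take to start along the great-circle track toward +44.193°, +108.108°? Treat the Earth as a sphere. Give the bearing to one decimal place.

Δλ = 108.108 − 114.066 = -5.958°.
θ = atan2( sin Δλ · cos φ₂ , cos φ₁ · sin φ₂ − sin φ₁ · cos φ₂ · cos Δλ )
  = atan2(-0.07442, 0.02445) = -71.811° → normalised to [0°, 360°): 288.189°.

288.2°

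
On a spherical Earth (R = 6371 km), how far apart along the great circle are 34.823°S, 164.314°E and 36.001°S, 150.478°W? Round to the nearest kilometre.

4062 km

Δλ = -150.478 − 164.314 = -314.792°; wrapped into (−180°, 180°]: 45.208°.
Δφ = -36.001 − -34.823 = -1.178°.
a = sin²(Δφ/2) + cos φ₁ · cos φ₂ · sin²(Δλ/2) = 0.098219.
c = 2·atan2(√a, √(1−a)) = 0.63754 rad → d = 6371·c ≈ 4061.78 km.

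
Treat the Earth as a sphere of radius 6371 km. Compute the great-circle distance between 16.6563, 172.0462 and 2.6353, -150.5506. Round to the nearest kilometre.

4374 km

Δλ = -150.5506 − 172.0462 = -322.5968°; wrapped into (−180°, 180°]: 37.4032°.
Δφ = 2.6353 − 16.6563 = -14.0210°.
a = sin²(Δφ/2) + cos φ₁ · cos φ₂ · sin²(Δλ/2) = 0.113288.
c = 2·atan2(√a, √(1−a)) = 0.68657 rad → d = 6371·c ≈ 4374.15 km.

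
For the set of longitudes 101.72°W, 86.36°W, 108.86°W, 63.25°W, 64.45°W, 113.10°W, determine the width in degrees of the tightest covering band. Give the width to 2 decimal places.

Sort the longitudes: -113.10°, -108.86°, -101.72°, -86.36°, -64.45°, -63.25°.
Eastward gaps between consecutive values (wrapping around): 4.24°, 7.14°, 15.36°, 21.91°, 1.20°, 310.15°.
Largest gap = 310.15° ⇒ minimal covering band is its complement: 360° − 310.15° = 49.85°.
Band runs from -113.10° eastward to -63.25°.

49.85°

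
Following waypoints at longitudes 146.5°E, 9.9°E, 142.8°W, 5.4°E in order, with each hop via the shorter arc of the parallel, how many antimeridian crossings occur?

Leg 1: +146.5° → +9.9°, shortest Δλ = -136.6° (west) — does not cross 180°.
Leg 2: +9.9° → -142.8°, shortest Δλ = -152.7° (west) — does not cross 180°.
Leg 3: -142.8° → +5.4°, shortest Δλ = 148.2° (east) — does not cross 180°.
Total crossings: 0.

0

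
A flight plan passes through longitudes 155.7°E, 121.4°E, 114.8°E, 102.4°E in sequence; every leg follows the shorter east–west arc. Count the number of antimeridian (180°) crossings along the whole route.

Leg 1: +155.7° → +121.4°, shortest Δλ = -34.3° (west) — does not cross 180°.
Leg 2: +121.4° → +114.8°, shortest Δλ = -6.6° (west) — does not cross 180°.
Leg 3: +114.8° → +102.4°, shortest Δλ = -12.4° (west) — does not cross 180°.
Total crossings: 0.

0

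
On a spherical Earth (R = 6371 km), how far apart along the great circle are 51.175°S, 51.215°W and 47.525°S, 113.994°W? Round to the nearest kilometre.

4426 km

Δλ = -113.994 − -51.215 = -62.779°.
Δφ = -47.525 − -51.175 = 3.650°.
a = sin²(Δφ/2) + cos φ₁ · cos φ₂ · sin²(Δλ/2) = 0.115865.
c = 2·atan2(√a, √(1−a)) = 0.69466 rad → d = 6371·c ≈ 4425.70 km.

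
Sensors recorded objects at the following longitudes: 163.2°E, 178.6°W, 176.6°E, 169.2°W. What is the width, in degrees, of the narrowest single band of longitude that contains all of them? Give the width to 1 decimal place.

Sort the longitudes: -178.6°, -169.2°, +163.2°, +176.6°.
Eastward gaps between consecutive values (wrapping around): 9.4°, 332.4°, 13.4°, 4.8°.
Largest gap = 332.4° ⇒ minimal covering band is its complement: 360° − 332.4° = 27.6°.
Band runs from +163.2° eastward to -169.2°, crossing the antimeridian.

27.6°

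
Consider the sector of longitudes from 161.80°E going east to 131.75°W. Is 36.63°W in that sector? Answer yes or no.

Band width going east from +161.80° to -131.75°: ((-131.75 − 161.80) mod 360) = 66.45°.
Offset of -36.63° east of the west edge: ((-36.63 − 161.80) mod 360) = 161.57°.
161.57° > 66.45° ⇒ outside.

No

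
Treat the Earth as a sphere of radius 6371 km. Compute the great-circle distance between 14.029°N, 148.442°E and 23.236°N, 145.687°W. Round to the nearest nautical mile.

3759 nmi

Δλ = -145.687 − 148.442 = -294.129°; wrapped into (−180°, 180°]: 65.871°.
Δφ = 23.236 − 14.029 = 9.207°.
a = sin²(Δφ/2) + cos φ₁ · cos φ₂ · sin²(Δλ/2) = 0.269967.
c = 2·atan2(√a, √(1−a)) = 1.09273 rad → d = 6371·c ≈ 6961.76 km ≈ 3759.05 nmi.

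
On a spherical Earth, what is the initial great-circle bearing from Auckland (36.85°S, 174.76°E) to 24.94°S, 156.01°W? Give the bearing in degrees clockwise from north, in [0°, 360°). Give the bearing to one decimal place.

72.8°

Δλ = -156.01 − 174.76 = -330.77°; wrapped into (−180°, 180°]: 29.23°.
θ = atan2( sin Δλ · cos φ₂ , cos φ₁ · sin φ₂ − sin φ₁ · cos φ₂ · cos Δλ )
  = atan2(0.44278, 0.13713) = 72.792° → normalised to [0°, 360°): 72.792°.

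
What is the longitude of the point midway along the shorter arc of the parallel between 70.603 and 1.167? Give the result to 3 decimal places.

+35.885°

Signed shortest Δλ from +70.603° to +1.167° is -69.436°.
Midpoint longitude = +70.603° + (-69.436°)/2 = +70.603° − 34.718° = +35.885°.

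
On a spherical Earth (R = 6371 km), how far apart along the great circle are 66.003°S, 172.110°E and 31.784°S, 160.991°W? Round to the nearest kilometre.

Δλ = -160.991 − 172.110 = -333.101°; wrapped into (−180°, 180°]: 26.899°.
Δφ = -31.784 − -66.003 = 34.219°.
a = sin²(Δφ/2) + cos φ₁ · cos φ₂ · sin²(Δλ/2) = 0.105254.
c = 2·atan2(√a, √(1−a)) = 0.66082 rad → d = 6371·c ≈ 4210.06 km.

4210 km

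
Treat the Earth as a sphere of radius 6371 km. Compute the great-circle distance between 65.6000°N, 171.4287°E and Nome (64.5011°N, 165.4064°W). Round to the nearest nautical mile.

Δλ = -165.4064 − 171.4287 = -336.8351°; wrapped into (−180°, 180°]: 23.1649°.
Δφ = 64.5011 − 65.6000 = -1.0989°.
a = sin²(Δφ/2) + cos φ₁ · cos φ₂ · sin²(Δλ/2) = 0.007261.
c = 2·atan2(√a, √(1−a)) = 0.17063 rad → d = 6371·c ≈ 1087.08 km ≈ 586.98 nmi.

587 nmi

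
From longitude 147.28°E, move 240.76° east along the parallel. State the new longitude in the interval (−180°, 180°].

28.04°E

Start at +147.28°; shift +240.76° → +388.04°.
+388.04° lies outside (−180°, 180°]; subtract 360° → +28.04°.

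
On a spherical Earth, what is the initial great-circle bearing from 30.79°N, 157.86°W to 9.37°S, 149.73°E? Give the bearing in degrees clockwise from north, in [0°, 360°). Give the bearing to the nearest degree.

Δλ = 149.73 − -157.86 = 307.59°; wrapped into (−180°, 180°]: -52.41°.
θ = atan2( sin Δλ · cos φ₂ , cos φ₁ · sin φ₂ − sin φ₁ · cos φ₂ · cos Δλ )
  = atan2(-0.78182, -0.44795) = -119.811° → normalised to [0°, 360°): 240.189°.

240°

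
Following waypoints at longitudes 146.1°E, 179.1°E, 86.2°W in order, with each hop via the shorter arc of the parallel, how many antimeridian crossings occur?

1

Leg 1: +146.1° → +179.1°, shortest Δλ = 33.0° (east) — does not cross 180°.
Leg 2: +179.1° → -86.2°, shortest Δλ = 94.7° (east) — crosses 180°.
Total crossings: 1.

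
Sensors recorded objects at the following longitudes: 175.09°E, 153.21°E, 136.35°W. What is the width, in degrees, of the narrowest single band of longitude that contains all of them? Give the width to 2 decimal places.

Sort the longitudes: -136.35°, +153.21°, +175.09°.
Eastward gaps between consecutive values (wrapping around): 289.56°, 21.88°, 48.56°.
Largest gap = 289.56° ⇒ minimal covering band is its complement: 360° − 289.56° = 70.44°.
Band runs from +153.21° eastward to -136.35°, crossing the antimeridian.

70.44°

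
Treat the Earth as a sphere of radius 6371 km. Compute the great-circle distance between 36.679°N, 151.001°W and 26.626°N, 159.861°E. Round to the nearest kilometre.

Δλ = 159.861 − -151.001 = 310.862°; wrapped into (−180°, 180°]: -49.138°.
Δφ = 26.626 − 36.679 = -10.053°.
a = sin²(Δφ/2) + cos φ₁ · cos φ₂ · sin²(Δλ/2) = 0.131622.
c = 2·atan2(√a, √(1−a)) = 0.74254 rad → d = 6371·c ≈ 4730.70 km.

4731 km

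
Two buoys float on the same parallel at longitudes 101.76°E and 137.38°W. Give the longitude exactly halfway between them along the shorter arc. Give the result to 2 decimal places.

162.19°E

Signed shortest Δλ from +101.76° to -137.38° is +120.86°.
Midpoint longitude = +101.76° + (+120.86°)/2 = +101.76° + 60.43° = +162.19°.
(The naïve average (+101.76 + -137.38)/2 = -17.81° is on the wrong side of the globe.)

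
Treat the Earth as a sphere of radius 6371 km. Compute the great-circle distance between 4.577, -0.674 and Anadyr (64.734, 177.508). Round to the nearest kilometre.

12307 km

Δλ = 177.508 − -0.674 = 178.182°.
Δφ = 64.734 − 4.577 = 60.157°.
a = sin²(Δφ/2) + cos φ₁ · cos φ₂ · sin²(Δλ/2) = 0.676541.
c = 2·atan2(√a, √(1−a)) = 1.93166 rad → d = 6371·c ≈ 12306.60 km.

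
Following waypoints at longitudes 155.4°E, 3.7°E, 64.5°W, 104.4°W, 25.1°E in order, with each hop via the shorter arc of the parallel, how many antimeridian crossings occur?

Leg 1: +155.4° → +3.7°, shortest Δλ = -151.7° (west) — does not cross 180°.
Leg 2: +3.7° → -64.5°, shortest Δλ = -68.2° (west) — does not cross 180°.
Leg 3: -64.5° → -104.4°, shortest Δλ = -39.9° (west) — does not cross 180°.
Leg 4: -104.4° → +25.1°, shortest Δλ = 129.5° (east) — does not cross 180°.
Total crossings: 0.

0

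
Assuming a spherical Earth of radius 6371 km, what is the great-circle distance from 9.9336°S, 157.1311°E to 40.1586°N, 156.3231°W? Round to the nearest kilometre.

7340 km

Δλ = -156.3231 − 157.1311 = -313.4542°; wrapped into (−180°, 180°]: 46.5458°.
Δφ = 40.1586 − -9.9336 = 50.0922°.
a = sin²(Δφ/2) + cos φ₁ · cos φ₂ · sin²(Δλ/2) = 0.296745.
c = 2·atan2(√a, √(1−a)) = 1.15217 rad → d = 6371·c ≈ 7340.45 km.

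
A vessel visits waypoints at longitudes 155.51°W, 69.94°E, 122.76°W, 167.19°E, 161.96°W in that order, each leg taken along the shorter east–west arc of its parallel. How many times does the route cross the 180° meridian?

Leg 1: -155.51° → +69.94°, shortest Δλ = -134.55° (west) — crosses 180°.
Leg 2: +69.94° → -122.76°, shortest Δλ = 167.3° (east) — crosses 180°.
Leg 3: -122.76° → +167.19°, shortest Δλ = -70.05° (west) — crosses 180°.
Leg 4: +167.19° → -161.96°, shortest Δλ = 30.85° (east) — crosses 180°.
Total crossings: 4.

4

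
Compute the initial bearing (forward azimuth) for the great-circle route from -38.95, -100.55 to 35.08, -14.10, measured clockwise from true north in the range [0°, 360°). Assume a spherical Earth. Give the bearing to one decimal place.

Δλ = -14.10 − -100.55 = 86.45°.
θ = atan2( sin Δλ · cos φ₂ , cos φ₁ · sin φ₂ − sin φ₁ · cos φ₂ · cos Δλ )
  = atan2(0.81678, 0.47881) = 59.620° → normalised to [0°, 360°): 59.620°.

59.6°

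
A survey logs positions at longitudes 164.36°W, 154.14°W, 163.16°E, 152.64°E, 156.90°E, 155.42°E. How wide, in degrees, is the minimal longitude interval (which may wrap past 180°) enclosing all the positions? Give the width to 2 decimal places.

53.22°

Sort the longitudes: -164.36°, -154.14°, +152.64°, +155.42°, +156.90°, +163.16°.
Eastward gaps between consecutive values (wrapping around): 10.22°, 306.78°, 2.78°, 1.48°, 6.26°, 32.48°.
Largest gap = 306.78° ⇒ minimal covering band is its complement: 360° − 306.78° = 53.22°.
Band runs from +152.64° eastward to -154.14°, crossing the antimeridian.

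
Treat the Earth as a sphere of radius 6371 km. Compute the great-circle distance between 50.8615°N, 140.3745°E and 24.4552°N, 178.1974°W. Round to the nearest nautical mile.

2476 nmi

Δλ = -178.1974 − 140.3745 = -318.5719°; wrapped into (−180°, 180°]: 41.4281°.
Δφ = 24.4552 − 50.8615 = -26.4063°.
a = sin²(Δφ/2) + cos φ₁ · cos φ₂ · sin²(Δλ/2) = 0.124051.
c = 2·atan2(√a, √(1−a)) = 0.71986 rad → d = 6371·c ≈ 4586.23 km ≈ 2476.37 nmi.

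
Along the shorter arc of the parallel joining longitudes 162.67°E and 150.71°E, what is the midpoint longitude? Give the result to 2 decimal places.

156.69°E

Signed shortest Δλ from +162.67° to +150.71° is -11.96°.
Midpoint longitude = +162.67° + (-11.96°)/2 = +162.67° − 5.98° = +156.69°.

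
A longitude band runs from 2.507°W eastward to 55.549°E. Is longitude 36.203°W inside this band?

No

Band width going east from -2.507° to +55.549°: ((55.549 − -2.507) mod 360) = 58.056°.
Offset of -36.203° east of the west edge: ((-36.203 − -2.507) mod 360) = 326.304°.
326.304° > 58.056° ⇒ outside.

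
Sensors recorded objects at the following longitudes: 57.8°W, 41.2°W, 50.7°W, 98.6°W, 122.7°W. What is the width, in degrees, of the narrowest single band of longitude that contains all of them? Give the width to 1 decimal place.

81.5°

Sort the longitudes: -122.7°, -98.6°, -57.8°, -50.7°, -41.2°.
Eastward gaps between consecutive values (wrapping around): 24.1°, 40.8°, 7.1°, 9.5°, 278.5°.
Largest gap = 278.5° ⇒ minimal covering band is its complement: 360° − 278.5° = 81.5°.
Band runs from -122.7° eastward to -41.2°.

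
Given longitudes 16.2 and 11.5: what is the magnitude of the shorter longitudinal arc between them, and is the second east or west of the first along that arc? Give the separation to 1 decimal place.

4.7° west

Raw difference: 11.5 − 16.2 = -4.7°.
Normalise into (−180°, 180°]: -4.7° stays -4.7°.
Negative ⇒ the second point lies to the west; separation 4.7°.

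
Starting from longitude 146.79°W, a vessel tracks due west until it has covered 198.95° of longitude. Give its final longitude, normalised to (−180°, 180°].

Start at -146.79°; shift −198.95° → -345.74°.
-345.74° lies outside (−180°, 180°]; add 360° → +14.26°.

14.26°E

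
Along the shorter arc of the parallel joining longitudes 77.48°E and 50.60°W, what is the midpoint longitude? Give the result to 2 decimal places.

13.44°E

Signed shortest Δλ from +77.48° to -50.60° is -128.08°.
Midpoint longitude = +77.48° + (-128.08°)/2 = +77.48° − 64.04° = +13.44°.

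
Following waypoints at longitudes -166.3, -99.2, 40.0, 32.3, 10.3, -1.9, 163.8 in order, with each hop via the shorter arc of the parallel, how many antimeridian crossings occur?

Leg 1: -166.3° → -99.2°, shortest Δλ = 67.1° (east) — does not cross 180°.
Leg 2: -99.2° → +40.0°, shortest Δλ = 139.2° (east) — does not cross 180°.
Leg 3: +40.0° → +32.3°, shortest Δλ = -7.7° (west) — does not cross 180°.
Leg 4: +32.3° → +10.3°, shortest Δλ = -22.0° (west) — does not cross 180°.
Leg 5: +10.3° → -1.9°, shortest Δλ = -12.2° (west) — does not cross 180°.
Leg 6: -1.9° → +163.8°, shortest Δλ = 165.7° (east) — does not cross 180°.
Total crossings: 0.

0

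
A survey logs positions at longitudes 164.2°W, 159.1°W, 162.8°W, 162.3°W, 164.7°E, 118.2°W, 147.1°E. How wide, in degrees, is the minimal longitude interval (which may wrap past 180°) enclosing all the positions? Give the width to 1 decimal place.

94.7°

Sort the longitudes: -164.2°, -162.8°, -162.3°, -159.1°, -118.2°, +147.1°, +164.7°.
Eastward gaps between consecutive values (wrapping around): 1.4°, 0.5°, 3.2°, 40.9°, 265.3°, 17.6°, 31.1°.
Largest gap = 265.3° ⇒ minimal covering band is its complement: 360° − 265.3° = 94.7°.
Band runs from +147.1° eastward to -118.2°, crossing the antimeridian.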